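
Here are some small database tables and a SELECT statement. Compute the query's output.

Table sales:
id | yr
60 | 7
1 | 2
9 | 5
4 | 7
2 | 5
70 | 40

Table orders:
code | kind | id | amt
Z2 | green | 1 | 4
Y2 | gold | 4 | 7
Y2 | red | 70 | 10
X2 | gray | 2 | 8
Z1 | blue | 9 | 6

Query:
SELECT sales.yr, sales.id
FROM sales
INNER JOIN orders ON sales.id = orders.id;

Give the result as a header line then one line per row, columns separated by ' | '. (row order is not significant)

== RESULT ==
sales.yr | sales.id
2 | 1
5 | 9
7 | 4
5 | 2
40 | 70

Derivation:
After JOIN orders (5 rows):
sales.id | sales.yr | orders.code | orders.kind | orders.id | orders.amt
1 | 2 | Z2 | green | 1 | 4
9 | 5 | Z1 | blue | 9 | 6
4 | 7 | Y2 | gold | 4 | 7
2 | 5 | X2 | gray | 2 | 8
70 | 40 | Y2 | red | 70 | 10
After SELECT (5 rows):
sales.yr | sales.id
2 | 1
5 | 9
7 | 4
5 | 2
40 | 70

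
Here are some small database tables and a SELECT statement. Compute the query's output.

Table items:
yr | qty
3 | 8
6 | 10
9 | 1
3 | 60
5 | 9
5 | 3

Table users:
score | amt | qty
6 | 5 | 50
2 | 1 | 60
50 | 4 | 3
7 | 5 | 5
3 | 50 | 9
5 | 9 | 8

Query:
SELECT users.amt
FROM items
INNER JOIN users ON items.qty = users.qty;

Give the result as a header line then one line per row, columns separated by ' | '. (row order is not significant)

After JOIN users (4 rows):
items.yr | items.qty | users.score | users.amt | users.qty
3 | 8 | 5 | 9 | 8
3 | 60 | 2 | 1 | 60
5 | 9 | 3 | 50 | 9
5 | 3 | 50 | 4 | 3
After SELECT (4 rows):
users.amt
9
1
50
4

== RESULT ==
users.amt
9
1
50
4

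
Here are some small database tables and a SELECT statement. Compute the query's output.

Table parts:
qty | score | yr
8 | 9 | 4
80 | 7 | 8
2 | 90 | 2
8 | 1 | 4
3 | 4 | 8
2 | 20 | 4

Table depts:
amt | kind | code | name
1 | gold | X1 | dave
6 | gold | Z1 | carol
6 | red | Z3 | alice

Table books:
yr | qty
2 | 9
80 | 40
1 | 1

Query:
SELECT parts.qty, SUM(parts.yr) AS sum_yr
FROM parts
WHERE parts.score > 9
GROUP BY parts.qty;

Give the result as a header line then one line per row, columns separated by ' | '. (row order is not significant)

== RESULT ==
parts.qty | sum_yr
2 | 6

Derivation:
After WHERE (2 rows):
parts.qty | parts.score | parts.yr
2 | 90 | 2
2 | 20 | 4
After GROUP BY (1 rows):
parts.qty | sum_yr
2 | 6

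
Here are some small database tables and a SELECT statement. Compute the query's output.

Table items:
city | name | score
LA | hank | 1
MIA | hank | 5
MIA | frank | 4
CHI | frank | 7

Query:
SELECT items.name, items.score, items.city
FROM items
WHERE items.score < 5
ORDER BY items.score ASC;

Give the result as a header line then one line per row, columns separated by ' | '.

== RESULT ==
items.name | items.score | items.city
hank | 1 | LA
frank | 4 | MIA

Derivation:
After WHERE (2 rows):
items.city | items.name | items.score
LA | hank | 1
MIA | frank | 4
After SELECT (2 rows):
items.name | items.score | items.city
hank | 1 | LA
frank | 4 | MIA
After ORDER BY (2 rows):
items.name | items.score | items.city
hank | 1 | LA
frank | 4 | MIA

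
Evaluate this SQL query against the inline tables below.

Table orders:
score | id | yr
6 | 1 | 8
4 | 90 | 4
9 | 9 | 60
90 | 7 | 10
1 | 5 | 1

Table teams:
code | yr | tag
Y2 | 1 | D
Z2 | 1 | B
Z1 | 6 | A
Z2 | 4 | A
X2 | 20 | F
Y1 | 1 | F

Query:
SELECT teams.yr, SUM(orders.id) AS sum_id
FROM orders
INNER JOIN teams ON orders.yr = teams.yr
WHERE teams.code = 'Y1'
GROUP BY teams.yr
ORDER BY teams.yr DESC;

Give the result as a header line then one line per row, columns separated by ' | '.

After JOIN teams (4 rows):
orders.score | orders.id | orders.yr | teams.code | teams.yr | teams.tag
4 | 90 | 4 | Z2 | 4 | A
1 | 5 | 1 | Y2 | 1 | D
1 | 5 | 1 | Z2 | 1 | B
1 | 5 | 1 | Y1 | 1 | F
After WHERE (1 rows):
orders.score | orders.id | orders.yr | teams.code | teams.yr | teams.tag
1 | 5 | 1 | Y1 | 1 | F
After GROUP BY (1 rows):
teams.yr | sum_id
1 | 5
After ORDER BY (1 rows):
teams.yr | sum_id
1 | 5

== RESULT ==
teams.yr | sum_id
1 | 5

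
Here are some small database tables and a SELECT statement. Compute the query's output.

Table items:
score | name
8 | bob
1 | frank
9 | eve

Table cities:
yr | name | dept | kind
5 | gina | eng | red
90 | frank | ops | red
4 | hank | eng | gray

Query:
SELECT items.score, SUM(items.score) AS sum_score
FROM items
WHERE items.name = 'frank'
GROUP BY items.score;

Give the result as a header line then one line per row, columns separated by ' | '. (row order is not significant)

After WHERE (1 rows):
items.score | items.name
1 | frank
After GROUP BY (1 rows):
items.score | sum_score
1 | 1

== RESULT ==
items.score | sum_score
1 | 1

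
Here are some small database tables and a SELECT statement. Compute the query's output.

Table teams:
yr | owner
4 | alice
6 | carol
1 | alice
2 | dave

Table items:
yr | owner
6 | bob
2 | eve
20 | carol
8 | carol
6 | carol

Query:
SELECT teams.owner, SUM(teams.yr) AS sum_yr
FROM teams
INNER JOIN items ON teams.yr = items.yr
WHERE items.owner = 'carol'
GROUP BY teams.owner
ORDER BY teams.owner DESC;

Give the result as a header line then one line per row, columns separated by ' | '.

After JOIN items (3 rows):
teams.yr | teams.owner | items.yr | items.owner
6 | carol | 6 | bob
6 | carol | 6 | carol
2 | dave | 2 | eve
After WHERE (1 rows):
teams.yr | teams.owner | items.yr | items.owner
6 | carol | 6 | carol
After GROUP BY (1 rows):
teams.owner | sum_yr
carol | 6
After ORDER BY (1 rows):
teams.owner | sum_yr
carol | 6

== RESULT ==
teams.owner | sum_yr
carol | 6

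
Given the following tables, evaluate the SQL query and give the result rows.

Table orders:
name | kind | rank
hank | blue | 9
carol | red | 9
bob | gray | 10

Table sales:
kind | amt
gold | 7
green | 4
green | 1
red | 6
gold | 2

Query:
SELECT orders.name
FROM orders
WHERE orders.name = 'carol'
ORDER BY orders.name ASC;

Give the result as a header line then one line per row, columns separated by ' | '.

After WHERE (1 rows):
orders.name | orders.kind | orders.rank
carol | red | 9
After SELECT (1 rows):
orders.name
carol
After ORDER BY (1 rows):
orders.name
carol

== RESULT ==
orders.name
carol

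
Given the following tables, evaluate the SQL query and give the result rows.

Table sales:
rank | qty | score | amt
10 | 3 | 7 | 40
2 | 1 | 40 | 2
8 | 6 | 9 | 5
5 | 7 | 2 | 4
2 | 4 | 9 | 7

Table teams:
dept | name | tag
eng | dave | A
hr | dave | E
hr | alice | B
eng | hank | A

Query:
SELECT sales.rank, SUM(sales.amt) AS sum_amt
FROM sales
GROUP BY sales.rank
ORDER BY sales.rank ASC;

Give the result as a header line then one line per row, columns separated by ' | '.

== RESULT ==
sales.rank | sum_amt
2 | 9
5 | 4
8 | 5
10 | 40

Derivation:
After GROUP BY (4 rows):
sales.rank | sum_amt
10 | 40
2 | 9
8 | 5
5 | 4
After ORDER BY (4 rows):
sales.rank | sum_amt
2 | 9
5 | 4
8 | 5
10 | 40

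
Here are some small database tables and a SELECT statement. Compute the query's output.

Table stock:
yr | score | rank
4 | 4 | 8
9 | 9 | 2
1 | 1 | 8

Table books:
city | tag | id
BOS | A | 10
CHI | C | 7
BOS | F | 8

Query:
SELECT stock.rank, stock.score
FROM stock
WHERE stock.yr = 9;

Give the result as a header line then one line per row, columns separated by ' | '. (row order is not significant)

== RESULT ==
stock.rank | stock.score
2 | 9

Derivation:
After WHERE (1 rows):
stock.yr | stock.score | stock.rank
9 | 9 | 2
After SELECT (1 rows):
stock.rank | stock.score
2 | 9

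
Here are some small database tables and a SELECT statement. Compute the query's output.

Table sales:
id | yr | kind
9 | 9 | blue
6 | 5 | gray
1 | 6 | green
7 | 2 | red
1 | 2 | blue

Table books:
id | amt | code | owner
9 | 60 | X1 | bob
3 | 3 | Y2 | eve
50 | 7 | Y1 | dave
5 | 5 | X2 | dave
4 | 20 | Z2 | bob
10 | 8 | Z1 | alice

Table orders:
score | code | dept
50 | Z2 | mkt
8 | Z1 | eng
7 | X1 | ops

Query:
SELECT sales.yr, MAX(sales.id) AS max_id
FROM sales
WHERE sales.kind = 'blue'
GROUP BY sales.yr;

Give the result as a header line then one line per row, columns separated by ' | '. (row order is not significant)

After WHERE (2 rows):
sales.id | sales.yr | sales.kind
9 | 9 | blue
1 | 2 | blue
After GROUP BY (2 rows):
sales.yr | max_id
9 | 9
2 | 1

== RESULT ==
sales.yr | max_id
9 | 9
2 | 1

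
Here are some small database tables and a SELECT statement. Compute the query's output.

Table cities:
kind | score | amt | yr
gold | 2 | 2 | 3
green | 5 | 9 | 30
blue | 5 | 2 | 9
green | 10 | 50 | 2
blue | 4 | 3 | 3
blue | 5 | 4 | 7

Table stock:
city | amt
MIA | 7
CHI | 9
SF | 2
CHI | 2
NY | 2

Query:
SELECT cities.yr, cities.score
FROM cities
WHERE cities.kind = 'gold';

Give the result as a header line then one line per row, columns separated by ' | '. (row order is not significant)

== RESULT ==
cities.yr | cities.score
3 | 2

Derivation:
After WHERE (1 rows):
cities.kind | cities.score | cities.amt | cities.yr
gold | 2 | 2 | 3
After SELECT (1 rows):
cities.yr | cities.score
3 | 2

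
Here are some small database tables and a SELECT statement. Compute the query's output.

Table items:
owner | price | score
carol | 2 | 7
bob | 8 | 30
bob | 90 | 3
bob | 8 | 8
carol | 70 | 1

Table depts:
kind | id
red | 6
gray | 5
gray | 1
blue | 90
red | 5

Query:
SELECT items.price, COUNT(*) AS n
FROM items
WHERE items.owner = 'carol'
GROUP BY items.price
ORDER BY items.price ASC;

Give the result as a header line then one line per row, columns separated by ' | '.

== RESULT ==
items.price | n
2 | 1
70 | 1

Derivation:
After WHERE (2 rows):
items.owner | items.price | items.score
carol | 2 | 7
carol | 70 | 1
After GROUP BY (2 rows):
items.price | n
2 | 1
70 | 1
After ORDER BY (2 rows):
items.price | n
2 | 1
70 | 1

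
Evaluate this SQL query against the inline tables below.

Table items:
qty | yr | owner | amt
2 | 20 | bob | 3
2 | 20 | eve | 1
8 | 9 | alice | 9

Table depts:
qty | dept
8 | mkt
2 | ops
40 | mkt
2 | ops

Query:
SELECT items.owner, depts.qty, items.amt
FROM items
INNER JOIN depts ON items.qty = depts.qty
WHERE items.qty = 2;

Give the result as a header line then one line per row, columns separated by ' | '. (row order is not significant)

== RESULT ==
items.owner | depts.qty | items.amt
bob | 2 | 3
bob | 2 | 3
eve | 2 | 1
eve | 2 | 1

Derivation:
After JOIN depts (5 rows):
items.qty | items.yr | items.owner | items.amt | depts.qty | depts.dept
2 | 20 | bob | 3 | 2 | ops
2 | 20 | bob | 3 | 2 | ops
2 | 20 | eve | 1 | 2 | ops
2 | 20 | eve | 1 | 2 | ops
8 | 9 | alice | 9 | 8 | mkt
After WHERE (4 rows):
items.qty | items.yr | items.owner | items.amt | depts.qty | depts.dept
2 | 20 | bob | 3 | 2 | ops
2 | 20 | bob | 3 | 2 | ops
2 | 20 | eve | 1 | 2 | ops
2 | 20 | eve | 1 | 2 | ops
After SELECT (4 rows):
items.owner | depts.qty | items.amt
bob | 2 | 3
bob | 2 | 3
eve | 2 | 1
eve | 2 | 1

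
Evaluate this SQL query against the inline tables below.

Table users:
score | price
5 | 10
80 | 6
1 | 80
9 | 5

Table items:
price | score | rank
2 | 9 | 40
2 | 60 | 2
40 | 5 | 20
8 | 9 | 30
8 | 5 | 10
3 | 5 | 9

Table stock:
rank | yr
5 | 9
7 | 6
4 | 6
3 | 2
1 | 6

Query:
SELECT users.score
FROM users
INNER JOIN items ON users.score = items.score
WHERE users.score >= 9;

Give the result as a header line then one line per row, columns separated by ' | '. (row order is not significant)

After JOIN items (5 rows):
users.score | users.price | items.price | items.score | items.rank
5 | 10 | 40 | 5 | 20
5 | 10 | 8 | 5 | 10
5 | 10 | 3 | 5 | 9
9 | 5 | 2 | 9 | 40
9 | 5 | 8 | 9 | 30
After WHERE (2 rows):
users.score | users.price | items.price | items.score | items.rank
9 | 5 | 2 | 9 | 40
9 | 5 | 8 | 9 | 30
After SELECT (2 rows):
users.score
9
9

== RESULT ==
users.score
9
9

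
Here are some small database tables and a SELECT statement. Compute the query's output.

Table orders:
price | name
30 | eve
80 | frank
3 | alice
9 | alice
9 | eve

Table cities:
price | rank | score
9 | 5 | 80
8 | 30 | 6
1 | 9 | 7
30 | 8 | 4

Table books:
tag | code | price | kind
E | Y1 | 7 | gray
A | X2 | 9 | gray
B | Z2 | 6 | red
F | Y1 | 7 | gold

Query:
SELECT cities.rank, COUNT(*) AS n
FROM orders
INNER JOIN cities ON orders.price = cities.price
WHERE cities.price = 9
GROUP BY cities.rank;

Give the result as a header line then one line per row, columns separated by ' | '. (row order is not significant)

== RESULT ==
cities.rank | n
5 | 2

Derivation:
After JOIN cities (3 rows):
orders.price | orders.name | cities.price | cities.rank | cities.score
30 | eve | 30 | 8 | 4
9 | alice | 9 | 5 | 80
9 | eve | 9 | 5 | 80
After WHERE (2 rows):
orders.price | orders.name | cities.price | cities.rank | cities.score
9 | alice | 9 | 5 | 80
9 | eve | 9 | 5 | 80
After GROUP BY (1 rows):
cities.rank | n
5 | 2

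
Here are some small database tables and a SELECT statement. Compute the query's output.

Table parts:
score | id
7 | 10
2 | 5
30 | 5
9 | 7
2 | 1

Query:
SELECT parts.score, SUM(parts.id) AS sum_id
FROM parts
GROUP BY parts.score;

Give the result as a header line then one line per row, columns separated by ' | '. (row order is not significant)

== RESULT ==
parts.score | sum_id
7 | 10
2 | 6
30 | 5
9 | 7

Derivation:
After GROUP BY (4 rows):
parts.score | sum_id
7 | 10
2 | 6
30 | 5
9 | 7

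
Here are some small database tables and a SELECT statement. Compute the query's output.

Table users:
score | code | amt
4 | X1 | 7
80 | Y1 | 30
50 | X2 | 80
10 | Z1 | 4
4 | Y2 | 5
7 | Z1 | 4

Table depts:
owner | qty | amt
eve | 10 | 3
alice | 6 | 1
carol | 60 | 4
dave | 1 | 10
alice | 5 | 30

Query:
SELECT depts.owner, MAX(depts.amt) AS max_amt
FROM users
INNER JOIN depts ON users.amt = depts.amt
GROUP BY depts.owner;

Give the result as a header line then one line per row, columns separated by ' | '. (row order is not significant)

After JOIN depts (3 rows):
users.score | users.code | users.amt | depts.owner | depts.qty | depts.amt
80 | Y1 | 30 | alice | 5 | 30
10 | Z1 | 4 | carol | 60 | 4
7 | Z1 | 4 | carol | 60 | 4
After GROUP BY (2 rows):
depts.owner | max_amt
alice | 30
carol | 4

== RESULT ==
depts.owner | max_amt
alice | 30
carol | 4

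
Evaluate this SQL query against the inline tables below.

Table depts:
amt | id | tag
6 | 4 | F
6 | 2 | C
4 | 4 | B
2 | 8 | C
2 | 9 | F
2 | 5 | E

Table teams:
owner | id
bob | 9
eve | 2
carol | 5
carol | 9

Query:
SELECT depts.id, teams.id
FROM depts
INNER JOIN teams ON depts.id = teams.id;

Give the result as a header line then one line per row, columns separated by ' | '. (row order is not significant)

== RESULT ==
depts.id | teams.id
2 | 2
9 | 9
9 | 9
5 | 5

Derivation:
After JOIN teams (4 rows):
depts.amt | depts.id | depts.tag | teams.owner | teams.id
6 | 2 | C | eve | 2
2 | 9 | F | bob | 9
2 | 9 | F | carol | 9
2 | 5 | E | carol | 5
After SELECT (4 rows):
depts.id | teams.id
2 | 2
9 | 9
9 | 9
5 | 5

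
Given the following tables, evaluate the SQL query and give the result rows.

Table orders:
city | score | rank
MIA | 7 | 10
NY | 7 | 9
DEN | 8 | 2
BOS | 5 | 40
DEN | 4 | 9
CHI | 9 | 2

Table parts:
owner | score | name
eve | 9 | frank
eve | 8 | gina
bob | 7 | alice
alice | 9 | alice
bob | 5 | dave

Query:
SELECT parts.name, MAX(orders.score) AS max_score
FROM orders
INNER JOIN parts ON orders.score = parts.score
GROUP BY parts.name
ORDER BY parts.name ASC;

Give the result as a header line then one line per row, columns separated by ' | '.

After JOIN parts (6 rows):
orders.city | orders.score | orders.rank | parts.owner | parts.score | parts.name
MIA | 7 | 10 | bob | 7 | alice
NY | 7 | 9 | bob | 7 | alice
DEN | 8 | 2 | eve | 8 | gina
BOS | 5 | 40 | bob | 5 | dave
CHI | 9 | 2 | eve | 9 | frank
CHI | 9 | 2 | alice | 9 | alice
After GROUP BY (4 rows):
parts.name | max_score
alice | 9
gina | 8
dave | 5
frank | 9
After ORDER BY (4 rows):
parts.name | max_score
alice | 9
dave | 5
frank | 9
gina | 8

== RESULT ==
parts.name | max_score
alice | 9
dave | 5
frank | 9
gina | 8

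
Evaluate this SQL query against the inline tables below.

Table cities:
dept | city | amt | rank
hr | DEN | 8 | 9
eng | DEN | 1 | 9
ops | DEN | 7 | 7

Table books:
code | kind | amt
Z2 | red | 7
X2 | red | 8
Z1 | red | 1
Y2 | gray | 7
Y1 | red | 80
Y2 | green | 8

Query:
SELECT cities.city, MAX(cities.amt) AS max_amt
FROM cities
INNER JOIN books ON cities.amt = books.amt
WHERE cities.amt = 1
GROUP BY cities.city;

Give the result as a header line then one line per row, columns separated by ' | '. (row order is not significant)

== RESULT ==
cities.city | max_amt
DEN | 1

Derivation:
After JOIN books (5 rows):
cities.dept | cities.city | cities.amt | cities.rank | books.code | books.kind | books.amt
hr | DEN | 8 | 9 | X2 | red | 8
hr | DEN | 8 | 9 | Y2 | green | 8
eng | DEN | 1 | 9 | Z1 | red | 1
ops | DEN | 7 | 7 | Z2 | red | 7
ops | DEN | 7 | 7 | Y2 | gray | 7
After WHERE (1 rows):
cities.dept | cities.city | cities.amt | cities.rank | books.code | books.kind | books.amt
eng | DEN | 1 | 9 | Z1 | red | 1
After GROUP BY (1 rows):
cities.city | max_amt
DEN | 1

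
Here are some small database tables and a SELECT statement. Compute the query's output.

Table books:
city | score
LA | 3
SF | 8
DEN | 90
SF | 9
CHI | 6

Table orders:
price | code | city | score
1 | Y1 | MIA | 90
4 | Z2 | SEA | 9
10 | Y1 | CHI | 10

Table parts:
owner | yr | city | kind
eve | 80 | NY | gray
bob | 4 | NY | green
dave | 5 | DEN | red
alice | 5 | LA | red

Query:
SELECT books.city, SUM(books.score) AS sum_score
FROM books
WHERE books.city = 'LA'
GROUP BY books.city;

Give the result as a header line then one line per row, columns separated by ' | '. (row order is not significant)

After WHERE (1 rows):
books.city | books.score
LA | 3
After GROUP BY (1 rows):
books.city | sum_score
LA | 3

== RESULT ==
books.city | sum_score
LA | 3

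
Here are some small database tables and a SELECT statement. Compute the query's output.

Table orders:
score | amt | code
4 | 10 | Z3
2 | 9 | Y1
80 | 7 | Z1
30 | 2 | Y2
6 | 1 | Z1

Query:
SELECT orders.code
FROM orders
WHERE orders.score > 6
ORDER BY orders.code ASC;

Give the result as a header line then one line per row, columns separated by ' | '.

After WHERE (2 rows):
orders.score | orders.amt | orders.code
80 | 7 | Z1
30 | 2 | Y2
After SELECT (2 rows):
orders.code
Z1
Y2
After ORDER BY (2 rows):
orders.code
Y2
Z1

== RESULT ==
orders.code
Y2
Z1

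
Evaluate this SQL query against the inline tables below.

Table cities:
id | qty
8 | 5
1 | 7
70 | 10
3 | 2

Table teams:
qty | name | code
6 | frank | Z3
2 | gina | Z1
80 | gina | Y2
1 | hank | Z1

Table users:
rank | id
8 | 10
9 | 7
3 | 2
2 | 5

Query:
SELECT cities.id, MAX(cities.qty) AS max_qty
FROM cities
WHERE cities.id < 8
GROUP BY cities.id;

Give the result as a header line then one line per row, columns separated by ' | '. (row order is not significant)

== RESULT ==
cities.id | max_qty
1 | 7
3 | 2

Derivation:
After WHERE (2 rows):
cities.id | cities.qty
1 | 7
3 | 2
After GROUP BY (2 rows):
cities.id | max_qty
1 | 7
3 | 2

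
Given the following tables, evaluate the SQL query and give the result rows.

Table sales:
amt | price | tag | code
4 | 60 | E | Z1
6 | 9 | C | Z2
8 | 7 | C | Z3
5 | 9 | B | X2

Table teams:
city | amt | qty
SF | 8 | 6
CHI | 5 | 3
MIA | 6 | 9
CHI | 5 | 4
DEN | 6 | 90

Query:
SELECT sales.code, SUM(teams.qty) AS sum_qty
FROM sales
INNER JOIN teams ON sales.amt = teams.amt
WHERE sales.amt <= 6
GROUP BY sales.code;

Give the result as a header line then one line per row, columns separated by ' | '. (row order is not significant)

== RESULT ==
sales.code | sum_qty
Z2 | 99
X2 | 7

Derivation:
After JOIN teams (5 rows):
sales.amt | sales.price | sales.tag | sales.code | teams.city | teams.amt | teams.qty
6 | 9 | C | Z2 | MIA | 6 | 9
6 | 9 | C | Z2 | DEN | 6 | 90
8 | 7 | C | Z3 | SF | 8 | 6
5 | 9 | B | X2 | CHI | 5 | 3
5 | 9 | B | X2 | CHI | 5 | 4
After WHERE (4 rows):
sales.amt | sales.price | sales.tag | sales.code | teams.city | teams.amt | teams.qty
6 | 9 | C | Z2 | MIA | 6 | 9
6 | 9 | C | Z2 | DEN | 6 | 90
5 | 9 | B | X2 | CHI | 5 | 3
5 | 9 | B | X2 | CHI | 5 | 4
After GROUP BY (2 rows):
sales.code | sum_qty
Z2 | 99
X2 | 7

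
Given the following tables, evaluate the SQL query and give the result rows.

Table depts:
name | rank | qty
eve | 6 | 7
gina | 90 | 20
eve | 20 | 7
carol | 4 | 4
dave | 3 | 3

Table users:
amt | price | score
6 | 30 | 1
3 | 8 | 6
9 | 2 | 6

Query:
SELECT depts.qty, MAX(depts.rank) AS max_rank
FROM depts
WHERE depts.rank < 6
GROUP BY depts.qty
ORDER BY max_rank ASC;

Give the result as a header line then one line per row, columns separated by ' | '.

== RESULT ==
depts.qty | max_rank
3 | 3
4 | 4

Derivation:
After WHERE (2 rows):
depts.name | depts.rank | depts.qty
carol | 4 | 4
dave | 3 | 3
After GROUP BY (2 rows):
depts.qty | max_rank
4 | 4
3 | 3
After ORDER BY (2 rows):
depts.qty | max_rank
3 | 3
4 | 4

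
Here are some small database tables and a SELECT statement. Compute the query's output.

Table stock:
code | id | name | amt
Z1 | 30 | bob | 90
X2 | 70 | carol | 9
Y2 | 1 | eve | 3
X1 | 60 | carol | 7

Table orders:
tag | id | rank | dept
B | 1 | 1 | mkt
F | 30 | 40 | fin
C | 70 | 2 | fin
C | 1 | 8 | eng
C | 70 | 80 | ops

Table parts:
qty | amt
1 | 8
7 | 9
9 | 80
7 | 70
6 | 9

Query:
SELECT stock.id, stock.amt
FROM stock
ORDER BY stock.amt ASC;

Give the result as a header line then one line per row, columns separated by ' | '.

== RESULT ==
stock.id | stock.amt
1 | 3
60 | 7
70 | 9
30 | 90

Derivation:
After SELECT (4 rows):
stock.id | stock.amt
30 | 90
70 | 9
1 | 3
60 | 7
After ORDER BY (4 rows):
stock.id | stock.amt
1 | 3
60 | 7
70 | 9
30 | 90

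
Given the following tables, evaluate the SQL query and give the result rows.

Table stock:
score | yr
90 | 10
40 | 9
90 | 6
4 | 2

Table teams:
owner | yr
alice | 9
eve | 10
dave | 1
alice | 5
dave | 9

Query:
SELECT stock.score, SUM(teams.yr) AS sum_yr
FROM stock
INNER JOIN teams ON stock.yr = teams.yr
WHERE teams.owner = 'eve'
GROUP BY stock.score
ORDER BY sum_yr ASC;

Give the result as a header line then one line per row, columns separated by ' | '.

== RESULT ==
stock.score | sum_yr
90 | 10

Derivation:
After JOIN teams (3 rows):
stock.score | stock.yr | teams.owner | teams.yr
90 | 10 | eve | 10
40 | 9 | alice | 9
40 | 9 | dave | 9
After WHERE (1 rows):
stock.score | stock.yr | teams.owner | teams.yr
90 | 10 | eve | 10
After GROUP BY (1 rows):
stock.score | sum_yr
90 | 10
After ORDER BY (1 rows):
stock.score | sum_yr
90 | 10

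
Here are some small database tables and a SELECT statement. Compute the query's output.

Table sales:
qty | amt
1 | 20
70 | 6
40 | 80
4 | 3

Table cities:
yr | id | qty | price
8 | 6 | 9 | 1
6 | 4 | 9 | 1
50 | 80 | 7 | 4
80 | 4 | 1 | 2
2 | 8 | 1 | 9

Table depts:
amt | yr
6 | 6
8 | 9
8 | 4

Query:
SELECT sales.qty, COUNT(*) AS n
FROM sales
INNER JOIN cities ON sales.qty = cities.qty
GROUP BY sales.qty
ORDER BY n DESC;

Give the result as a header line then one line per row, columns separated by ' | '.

After JOIN cities (2 rows):
sales.qty | sales.amt | cities.yr | cities.id | cities.qty | cities.price
1 | 20 | 80 | 4 | 1 | 2
1 | 20 | 2 | 8 | 1 | 9
After GROUP BY (1 rows):
sales.qty | n
1 | 2
After ORDER BY (1 rows):
sales.qty | n
1 | 2

== RESULT ==
sales.qty | n
1 | 2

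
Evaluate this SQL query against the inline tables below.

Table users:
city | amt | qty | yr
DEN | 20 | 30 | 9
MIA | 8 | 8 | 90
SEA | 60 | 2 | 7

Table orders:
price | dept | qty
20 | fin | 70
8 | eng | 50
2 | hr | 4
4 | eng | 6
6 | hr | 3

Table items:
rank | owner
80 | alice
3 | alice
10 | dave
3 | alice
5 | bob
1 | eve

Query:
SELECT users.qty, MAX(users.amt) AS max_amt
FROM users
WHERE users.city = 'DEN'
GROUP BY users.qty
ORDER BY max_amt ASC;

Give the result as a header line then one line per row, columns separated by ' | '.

After WHERE (1 rows):
users.city | users.amt | users.qty | users.yr
DEN | 20 | 30 | 9
After GROUP BY (1 rows):
users.qty | max_amt
30 | 20
After ORDER BY (1 rows):
users.qty | max_amt
30 | 20

== RESULT ==
users.qty | max_amt
30 | 20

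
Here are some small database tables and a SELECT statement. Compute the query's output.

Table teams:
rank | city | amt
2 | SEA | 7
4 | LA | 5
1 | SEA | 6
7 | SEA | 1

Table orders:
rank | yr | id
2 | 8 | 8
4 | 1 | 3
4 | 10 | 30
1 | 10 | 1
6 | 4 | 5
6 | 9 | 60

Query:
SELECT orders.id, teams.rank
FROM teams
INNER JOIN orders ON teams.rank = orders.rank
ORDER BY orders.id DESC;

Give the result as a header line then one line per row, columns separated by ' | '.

== RESULT ==
orders.id | teams.rank
30 | 4
8 | 2
3 | 4
1 | 1

Derivation:
After JOIN orders (4 rows):
teams.rank | teams.city | teams.amt | orders.rank | orders.yr | orders.id
2 | SEA | 7 | 2 | 8 | 8
4 | LA | 5 | 4 | 1 | 3
4 | LA | 5 | 4 | 10 | 30
1 | SEA | 6 | 1 | 10 | 1
After SELECT (4 rows):
orders.id | teams.rank
8 | 2
3 | 4
30 | 4
1 | 1
After ORDER BY (4 rows):
orders.id | teams.rank
30 | 4
8 | 2
3 | 4
1 | 1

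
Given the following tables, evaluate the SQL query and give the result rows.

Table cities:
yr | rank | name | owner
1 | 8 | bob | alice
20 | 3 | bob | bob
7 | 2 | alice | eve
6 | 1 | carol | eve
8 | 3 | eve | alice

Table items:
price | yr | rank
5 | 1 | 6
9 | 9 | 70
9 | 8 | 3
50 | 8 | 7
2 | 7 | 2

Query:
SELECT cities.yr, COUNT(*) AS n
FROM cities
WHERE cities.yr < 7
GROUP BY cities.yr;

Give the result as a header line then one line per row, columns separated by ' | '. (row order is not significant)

== RESULT ==
cities.yr | n
1 | 1
6 | 1

Derivation:
After WHERE (2 rows):
cities.yr | cities.rank | cities.name | cities.owner
1 | 8 | bob | alice
6 | 1 | carol | eve
After GROUP BY (2 rows):
cities.yr | n
1 | 1
6 | 1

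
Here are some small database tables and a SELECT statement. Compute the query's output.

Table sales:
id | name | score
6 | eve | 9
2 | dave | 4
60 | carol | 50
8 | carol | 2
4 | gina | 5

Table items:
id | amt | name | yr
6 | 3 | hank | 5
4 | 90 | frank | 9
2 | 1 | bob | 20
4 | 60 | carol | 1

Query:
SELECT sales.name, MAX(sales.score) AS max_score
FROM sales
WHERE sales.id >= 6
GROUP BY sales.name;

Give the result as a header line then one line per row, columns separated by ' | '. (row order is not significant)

After WHERE (3 rows):
sales.id | sales.name | sales.score
6 | eve | 9
60 | carol | 50
8 | carol | 2
After GROUP BY (2 rows):
sales.name | max_score
eve | 9
carol | 50

== RESULT ==
sales.name | max_score
eve | 9
carol | 50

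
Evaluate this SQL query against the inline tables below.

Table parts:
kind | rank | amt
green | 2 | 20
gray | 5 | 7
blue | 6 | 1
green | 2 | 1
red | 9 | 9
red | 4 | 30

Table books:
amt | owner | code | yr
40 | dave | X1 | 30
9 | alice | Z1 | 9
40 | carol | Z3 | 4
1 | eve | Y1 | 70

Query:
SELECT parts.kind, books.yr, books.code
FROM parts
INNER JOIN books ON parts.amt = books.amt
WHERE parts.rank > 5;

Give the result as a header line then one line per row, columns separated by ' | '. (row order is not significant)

After JOIN books (3 rows):
parts.kind | parts.rank | parts.amt | books.amt | books.owner | books.code | books.yr
blue | 6 | 1 | 1 | eve | Y1 | 70
green | 2 | 1 | 1 | eve | Y1 | 70
red | 9 | 9 | 9 | alice | Z1 | 9
After WHERE (2 rows):
parts.kind | parts.rank | parts.amt | books.amt | books.owner | books.code | books.yr
blue | 6 | 1 | 1 | eve | Y1 | 70
red | 9 | 9 | 9 | alice | Z1 | 9
After SELECT (2 rows):
parts.kind | books.yr | books.code
blue | 70 | Y1
red | 9 | Z1

== RESULT ==
parts.kind | books.yr | books.code
blue | 70 | Y1
red | 9 | Z1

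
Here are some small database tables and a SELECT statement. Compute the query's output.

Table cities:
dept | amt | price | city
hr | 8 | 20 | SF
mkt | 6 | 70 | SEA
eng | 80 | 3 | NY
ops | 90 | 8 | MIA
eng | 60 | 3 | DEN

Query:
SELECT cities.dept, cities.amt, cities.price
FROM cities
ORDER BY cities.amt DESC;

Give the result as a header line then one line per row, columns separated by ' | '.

== RESULT ==
cities.dept | cities.amt | cities.price
ops | 90 | 8
eng | 80 | 3
eng | 60 | 3
hr | 8 | 20
mkt | 6 | 70

Derivation:
After SELECT (5 rows):
cities.dept | cities.amt | cities.price
hr | 8 | 20
mkt | 6 | 70
eng | 80 | 3
ops | 90 | 8
eng | 60 | 3
After ORDER BY (5 rows):
cities.dept | cities.amt | cities.price
ops | 90 | 8
eng | 80 | 3
eng | 60 | 3
hr | 8 | 20
mkt | 6 | 70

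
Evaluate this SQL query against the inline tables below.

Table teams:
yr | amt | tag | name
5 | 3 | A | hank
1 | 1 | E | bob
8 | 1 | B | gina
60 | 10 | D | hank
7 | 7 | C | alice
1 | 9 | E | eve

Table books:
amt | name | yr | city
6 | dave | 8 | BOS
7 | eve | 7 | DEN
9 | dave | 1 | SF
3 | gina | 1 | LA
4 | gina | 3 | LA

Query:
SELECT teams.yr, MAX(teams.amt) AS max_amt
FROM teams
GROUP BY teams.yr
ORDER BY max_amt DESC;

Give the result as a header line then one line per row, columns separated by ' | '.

== RESULT ==
teams.yr | max_amt
60 | 10
1 | 9
7 | 7
5 | 3
8 | 1

Derivation:
After GROUP BY (5 rows):
teams.yr | max_amt
5 | 3
1 | 9
8 | 1
60 | 10
7 | 7
After ORDER BY (5 rows):
teams.yr | max_amt
60 | 10
1 | 9
7 | 7
5 | 3
8 | 1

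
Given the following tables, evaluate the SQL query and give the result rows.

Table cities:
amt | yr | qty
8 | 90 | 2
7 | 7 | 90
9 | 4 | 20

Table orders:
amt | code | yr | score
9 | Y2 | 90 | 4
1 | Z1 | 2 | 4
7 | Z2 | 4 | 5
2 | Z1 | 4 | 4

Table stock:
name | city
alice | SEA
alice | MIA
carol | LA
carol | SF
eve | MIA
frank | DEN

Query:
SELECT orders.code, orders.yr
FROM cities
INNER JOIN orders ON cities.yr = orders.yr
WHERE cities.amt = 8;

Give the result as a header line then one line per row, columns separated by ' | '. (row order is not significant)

After JOIN orders (3 rows):
cities.amt | cities.yr | cities.qty | orders.amt | orders.code | orders.yr | orders.score
8 | 90 | 2 | 9 | Y2 | 90 | 4
9 | 4 | 20 | 7 | Z2 | 4 | 5
9 | 4 | 20 | 2 | Z1 | 4 | 4
After WHERE (1 rows):
cities.amt | cities.yr | cities.qty | orders.amt | orders.code | orders.yr | orders.score
8 | 90 | 2 | 9 | Y2 | 90 | 4
After SELECT (1 rows):
orders.code | orders.yr
Y2 | 90

== RESULT ==
orders.code | orders.yr
Y2 | 90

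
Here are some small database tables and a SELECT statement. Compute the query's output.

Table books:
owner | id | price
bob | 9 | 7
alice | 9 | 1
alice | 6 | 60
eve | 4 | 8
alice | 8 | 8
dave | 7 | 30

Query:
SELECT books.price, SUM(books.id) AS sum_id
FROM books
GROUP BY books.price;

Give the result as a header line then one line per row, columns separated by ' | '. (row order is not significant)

After GROUP BY (5 rows):
books.price | sum_id
7 | 9
1 | 9
60 | 6
8 | 12
30 | 7

== RESULT ==
books.price | sum_id
7 | 9
1 | 9
60 | 6
8 | 12
30 | 7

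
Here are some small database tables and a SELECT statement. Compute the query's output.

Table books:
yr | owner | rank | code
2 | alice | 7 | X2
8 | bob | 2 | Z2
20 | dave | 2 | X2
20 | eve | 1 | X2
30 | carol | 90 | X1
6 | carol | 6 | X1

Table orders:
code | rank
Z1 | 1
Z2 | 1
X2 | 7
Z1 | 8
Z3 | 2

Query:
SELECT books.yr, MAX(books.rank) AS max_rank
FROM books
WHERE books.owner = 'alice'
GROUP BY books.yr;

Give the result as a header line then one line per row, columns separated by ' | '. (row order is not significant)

After WHERE (1 rows):
books.yr | books.owner | books.rank | books.code
2 | alice | 7 | X2
After GROUP BY (1 rows):
books.yr | max_rank
2 | 7

== RESULT ==
books.yr | max_rank
2 | 7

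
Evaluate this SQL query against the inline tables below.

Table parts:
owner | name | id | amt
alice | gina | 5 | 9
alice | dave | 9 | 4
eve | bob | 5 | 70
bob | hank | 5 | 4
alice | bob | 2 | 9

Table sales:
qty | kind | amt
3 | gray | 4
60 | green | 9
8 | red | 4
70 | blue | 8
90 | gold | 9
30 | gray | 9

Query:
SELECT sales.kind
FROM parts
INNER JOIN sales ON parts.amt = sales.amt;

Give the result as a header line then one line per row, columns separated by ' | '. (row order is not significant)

== RESULT ==
sales.kind
green
gold
gray
gray
red
gray
red
green
gold
gray

Derivation:
After JOIN sales (10 rows):
parts.owner | parts.name | parts.id | parts.amt | sales.qty | sales.kind | sales.amt
alice | gina | 5 | 9 | 60 | green | 9
alice | gina | 5 | 9 | 90 | gold | 9
alice | gina | 5 | 9 | 30 | gray | 9
alice | dave | 9 | 4 | 3 | gray | 4
alice | dave | 9 | 4 | 8 | red | 4
bob | hank | 5 | 4 | 3 | gray | 4
bob | hank | 5 | 4 | 8 | red | 4
alice | bob | 2 | 9 | 60 | green | 9
alice | bob | 2 | 9 | 90 | gold | 9
alice | bob | 2 | 9 | 30 | gray | 9
After SELECT (10 rows):
sales.kind
green
gold
gray
gray
red
gray
red
green
gold
gray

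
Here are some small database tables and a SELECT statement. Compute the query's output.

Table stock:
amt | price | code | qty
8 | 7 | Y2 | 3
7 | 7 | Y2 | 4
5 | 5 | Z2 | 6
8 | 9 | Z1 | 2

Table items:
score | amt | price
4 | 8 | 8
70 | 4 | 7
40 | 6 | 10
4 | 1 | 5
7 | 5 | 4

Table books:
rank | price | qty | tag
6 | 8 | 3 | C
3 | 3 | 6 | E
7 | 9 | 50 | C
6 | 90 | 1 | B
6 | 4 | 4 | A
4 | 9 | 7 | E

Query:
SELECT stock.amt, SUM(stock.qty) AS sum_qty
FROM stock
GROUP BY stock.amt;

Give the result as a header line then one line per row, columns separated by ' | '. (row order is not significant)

== RESULT ==
stock.amt | sum_qty
8 | 5
7 | 4
5 | 6

Derivation:
After GROUP BY (3 rows):
stock.amt | sum_qty
8 | 5
7 | 4
5 | 6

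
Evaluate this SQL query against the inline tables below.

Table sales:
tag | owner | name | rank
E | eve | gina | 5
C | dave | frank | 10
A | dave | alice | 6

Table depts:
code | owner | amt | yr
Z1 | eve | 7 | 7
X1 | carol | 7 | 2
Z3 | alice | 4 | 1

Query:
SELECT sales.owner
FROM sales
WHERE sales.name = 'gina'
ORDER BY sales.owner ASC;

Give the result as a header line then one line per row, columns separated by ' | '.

After WHERE (1 rows):
sales.tag | sales.owner | sales.name | sales.rank
E | eve | gina | 5
After SELECT (1 rows):
sales.owner
eve
After ORDER BY (1 rows):
sales.owner
eve

== RESULT ==
sales.owner
eve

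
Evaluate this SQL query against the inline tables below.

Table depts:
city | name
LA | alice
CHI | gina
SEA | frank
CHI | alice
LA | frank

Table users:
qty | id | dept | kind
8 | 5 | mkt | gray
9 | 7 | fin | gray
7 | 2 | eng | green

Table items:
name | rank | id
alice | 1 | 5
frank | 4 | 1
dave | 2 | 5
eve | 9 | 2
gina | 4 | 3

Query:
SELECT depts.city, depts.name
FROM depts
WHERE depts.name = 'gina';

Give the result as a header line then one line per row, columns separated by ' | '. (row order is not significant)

After WHERE (1 rows):
depts.city | depts.name
CHI | gina
After SELECT (1 rows):
depts.city | depts.name
CHI | gina

== RESULT ==
depts.city | depts.name
CHI | gina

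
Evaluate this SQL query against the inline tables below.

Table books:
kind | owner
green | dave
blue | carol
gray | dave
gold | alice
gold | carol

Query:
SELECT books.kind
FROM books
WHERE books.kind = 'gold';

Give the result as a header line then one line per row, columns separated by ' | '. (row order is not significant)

== RESULT ==
books.kind
gold
gold

Derivation:
After WHERE (2 rows):
books.kind | books.owner
gold | alice
gold | carol
After SELECT (2 rows):
books.kind
gold
gold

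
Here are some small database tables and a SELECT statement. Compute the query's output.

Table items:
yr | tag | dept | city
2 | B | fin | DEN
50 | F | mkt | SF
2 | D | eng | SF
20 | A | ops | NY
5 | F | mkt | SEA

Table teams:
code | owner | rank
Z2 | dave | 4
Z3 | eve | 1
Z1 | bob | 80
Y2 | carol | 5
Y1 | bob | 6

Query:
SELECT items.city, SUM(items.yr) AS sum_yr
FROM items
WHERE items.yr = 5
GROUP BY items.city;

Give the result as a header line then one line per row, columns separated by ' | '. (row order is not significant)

== RESULT ==
items.city | sum_yr
SEA | 5

Derivation:
After WHERE (1 rows):
items.yr | items.tag | items.dept | items.city
5 | F | mkt | SEA
After GROUP BY (1 rows):
items.city | sum_yr
SEA | 5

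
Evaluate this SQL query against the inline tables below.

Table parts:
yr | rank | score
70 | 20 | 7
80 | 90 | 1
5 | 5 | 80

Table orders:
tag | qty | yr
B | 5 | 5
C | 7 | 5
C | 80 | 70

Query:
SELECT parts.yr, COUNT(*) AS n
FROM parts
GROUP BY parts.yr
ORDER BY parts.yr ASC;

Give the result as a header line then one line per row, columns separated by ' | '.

== RESULT ==
parts.yr | n
5 | 1
70 | 1
80 | 1

Derivation:
After GROUP BY (3 rows):
parts.yr | n
70 | 1
80 | 1
5 | 1
After ORDER BY (3 rows):
parts.yr | n
5 | 1
70 | 1
80 | 1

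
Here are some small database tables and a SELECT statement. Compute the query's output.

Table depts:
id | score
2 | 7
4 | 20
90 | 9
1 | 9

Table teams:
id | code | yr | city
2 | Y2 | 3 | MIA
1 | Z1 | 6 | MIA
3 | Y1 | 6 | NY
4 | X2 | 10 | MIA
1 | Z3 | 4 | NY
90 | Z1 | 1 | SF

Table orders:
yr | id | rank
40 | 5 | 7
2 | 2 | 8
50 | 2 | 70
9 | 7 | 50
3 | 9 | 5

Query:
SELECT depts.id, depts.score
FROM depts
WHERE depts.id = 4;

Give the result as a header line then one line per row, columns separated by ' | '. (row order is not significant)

== RESULT ==
depts.id | depts.score
4 | 20

Derivation:
After WHERE (1 rows):
depts.id | depts.score
4 | 20
After SELECT (1 rows):
depts.id | depts.score
4 | 20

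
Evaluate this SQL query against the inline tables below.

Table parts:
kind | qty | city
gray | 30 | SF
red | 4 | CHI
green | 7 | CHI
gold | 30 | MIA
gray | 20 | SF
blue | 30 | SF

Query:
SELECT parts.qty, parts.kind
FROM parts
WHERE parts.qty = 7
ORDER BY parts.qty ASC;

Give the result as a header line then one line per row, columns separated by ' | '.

After WHERE (1 rows):
parts.kind | parts.qty | parts.city
green | 7 | CHI
After SELECT (1 rows):
parts.qty | parts.kind
7 | green
After ORDER BY (1 rows):
parts.qty | parts.kind
7 | green

== RESULT ==
parts.qty | parts.kind
7 | green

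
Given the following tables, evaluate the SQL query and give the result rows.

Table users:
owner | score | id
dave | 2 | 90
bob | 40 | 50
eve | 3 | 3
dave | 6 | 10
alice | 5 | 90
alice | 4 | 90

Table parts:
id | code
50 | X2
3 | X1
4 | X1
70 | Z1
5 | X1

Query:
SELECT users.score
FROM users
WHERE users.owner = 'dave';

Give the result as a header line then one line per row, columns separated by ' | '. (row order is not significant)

== RESULT ==
users.score
2
6

Derivation:
After WHERE (2 rows):
users.owner | users.score | users.id
dave | 2 | 90
dave | 6 | 10
After SELECT (2 rows):
users.score
2
6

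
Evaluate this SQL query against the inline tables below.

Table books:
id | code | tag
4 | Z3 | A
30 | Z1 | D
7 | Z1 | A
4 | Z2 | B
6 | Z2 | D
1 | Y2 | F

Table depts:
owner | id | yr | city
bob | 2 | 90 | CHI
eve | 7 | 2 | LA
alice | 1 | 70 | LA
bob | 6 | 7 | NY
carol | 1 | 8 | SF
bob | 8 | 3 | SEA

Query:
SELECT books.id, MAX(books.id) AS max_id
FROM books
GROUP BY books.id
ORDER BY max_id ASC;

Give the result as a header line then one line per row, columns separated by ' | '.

== RESULT ==
books.id | max_id
1 | 1
4 | 4
6 | 6
7 | 7
30 | 30

Derivation:
After GROUP BY (5 rows):
books.id | max_id
4 | 4
30 | 30
7 | 7
6 | 6
1 | 1
After ORDER BY (5 rows):
books.id | max_id
1 | 1
4 | 4
6 | 6
7 | 7
30 | 30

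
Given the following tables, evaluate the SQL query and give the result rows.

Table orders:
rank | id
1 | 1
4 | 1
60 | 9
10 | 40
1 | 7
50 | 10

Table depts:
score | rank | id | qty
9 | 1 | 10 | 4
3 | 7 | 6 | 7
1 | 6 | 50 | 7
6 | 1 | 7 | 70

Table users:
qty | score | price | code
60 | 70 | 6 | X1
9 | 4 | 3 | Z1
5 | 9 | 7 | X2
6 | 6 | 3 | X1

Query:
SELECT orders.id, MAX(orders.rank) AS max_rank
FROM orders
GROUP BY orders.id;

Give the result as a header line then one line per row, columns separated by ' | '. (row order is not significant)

After GROUP BY (5 rows):
orders.id | max_rank
1 | 4
9 | 60
40 | 10
7 | 1
10 | 50

== RESULT ==
orders.id | max_rank
1 | 4
9 | 60
40 | 10
7 | 1
10 | 50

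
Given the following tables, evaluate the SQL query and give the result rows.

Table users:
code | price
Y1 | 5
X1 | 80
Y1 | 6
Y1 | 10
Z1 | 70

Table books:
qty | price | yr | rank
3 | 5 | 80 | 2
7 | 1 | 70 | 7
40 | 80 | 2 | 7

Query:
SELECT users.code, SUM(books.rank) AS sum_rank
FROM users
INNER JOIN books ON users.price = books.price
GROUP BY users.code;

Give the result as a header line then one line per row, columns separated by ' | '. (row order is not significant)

== RESULT ==
users.code | sum_rank
Y1 | 2
X1 | 7

Derivation:
After JOIN books (2 rows):
users.code | users.price | books.qty | books.price | books.yr | books.rank
Y1 | 5 | 3 | 5 | 80 | 2
X1 | 80 | 40 | 80 | 2 | 7
After GROUP BY (2 rows):
users.code | sum_rank
Y1 | 2
X1 | 7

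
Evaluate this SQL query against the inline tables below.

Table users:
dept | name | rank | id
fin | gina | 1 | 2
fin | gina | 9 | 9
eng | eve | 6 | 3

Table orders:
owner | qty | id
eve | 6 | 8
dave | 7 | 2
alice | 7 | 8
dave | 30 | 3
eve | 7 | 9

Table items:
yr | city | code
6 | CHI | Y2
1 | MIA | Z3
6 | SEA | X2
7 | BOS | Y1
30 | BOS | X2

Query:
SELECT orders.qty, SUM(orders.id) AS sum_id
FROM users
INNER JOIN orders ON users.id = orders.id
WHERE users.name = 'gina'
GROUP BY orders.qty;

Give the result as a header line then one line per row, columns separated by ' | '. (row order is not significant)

== RESULT ==
orders.qty | sum_id
7 | 11

Derivation:
After JOIN orders (3 rows):
users.dept | users.name | users.rank | users.id | orders.owner | orders.qty | orders.id
fin | gina | 1 | 2 | dave | 7 | 2
fin | gina | 9 | 9 | eve | 7 | 9
eng | eve | 6 | 3 | dave | 30 | 3
After WHERE (2 rows):
users.dept | users.name | users.rank | users.id | orders.owner | orders.qty | orders.id
fin | gina | 1 | 2 | dave | 7 | 2
fin | gina | 9 | 9 | eve | 7 | 9
After GROUP BY (1 rows):
orders.qty | sum_id
7 | 11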